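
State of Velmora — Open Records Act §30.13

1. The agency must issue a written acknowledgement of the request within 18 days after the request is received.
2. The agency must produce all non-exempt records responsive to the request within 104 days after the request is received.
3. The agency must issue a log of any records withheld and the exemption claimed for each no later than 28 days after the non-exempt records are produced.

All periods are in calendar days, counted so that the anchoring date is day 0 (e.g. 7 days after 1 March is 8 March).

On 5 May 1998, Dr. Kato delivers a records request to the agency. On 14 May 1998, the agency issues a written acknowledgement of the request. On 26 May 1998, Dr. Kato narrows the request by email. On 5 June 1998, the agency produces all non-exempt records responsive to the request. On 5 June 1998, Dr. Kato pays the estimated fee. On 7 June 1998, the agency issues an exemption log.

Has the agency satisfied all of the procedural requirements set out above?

Step 1: 18 days after 5 May 1998 (when the request is received) is 23 May 1998; completed 14 May 1998, before the deadline.
Step 2: 104 days after 5 May 1998 (when the request is received) is 17 August 1998; 5 June 1998 is within that limit.
Step 3: 28 days after 5 June 1998 (when the non-exempt records are produced) is 3 July 1998; 7 June 1998 is within that limit.

Yes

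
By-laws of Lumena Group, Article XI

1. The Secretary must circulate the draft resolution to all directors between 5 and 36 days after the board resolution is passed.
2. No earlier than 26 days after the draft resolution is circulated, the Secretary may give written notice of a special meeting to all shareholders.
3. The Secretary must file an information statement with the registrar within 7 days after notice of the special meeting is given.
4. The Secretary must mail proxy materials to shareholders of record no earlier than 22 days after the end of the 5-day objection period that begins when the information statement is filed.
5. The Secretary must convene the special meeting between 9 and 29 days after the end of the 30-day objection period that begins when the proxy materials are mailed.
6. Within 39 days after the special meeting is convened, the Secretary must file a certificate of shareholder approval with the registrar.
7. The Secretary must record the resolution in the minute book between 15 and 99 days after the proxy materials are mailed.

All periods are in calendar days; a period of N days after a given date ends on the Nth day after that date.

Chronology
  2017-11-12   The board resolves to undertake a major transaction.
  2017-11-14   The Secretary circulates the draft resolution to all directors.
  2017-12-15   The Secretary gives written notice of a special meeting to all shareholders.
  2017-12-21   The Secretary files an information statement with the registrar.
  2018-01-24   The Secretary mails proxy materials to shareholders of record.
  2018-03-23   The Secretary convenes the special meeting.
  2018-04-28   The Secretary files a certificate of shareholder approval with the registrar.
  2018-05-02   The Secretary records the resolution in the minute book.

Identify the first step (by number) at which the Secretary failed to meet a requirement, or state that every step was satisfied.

Step 1

(1) the permitted window runs from 2017-11-12 + 5 = 2017-11-17 to 2017-11-12 + 36 = 2017-12-18; 2017-11-14 is 3 days too early.
Later steps need not be reached.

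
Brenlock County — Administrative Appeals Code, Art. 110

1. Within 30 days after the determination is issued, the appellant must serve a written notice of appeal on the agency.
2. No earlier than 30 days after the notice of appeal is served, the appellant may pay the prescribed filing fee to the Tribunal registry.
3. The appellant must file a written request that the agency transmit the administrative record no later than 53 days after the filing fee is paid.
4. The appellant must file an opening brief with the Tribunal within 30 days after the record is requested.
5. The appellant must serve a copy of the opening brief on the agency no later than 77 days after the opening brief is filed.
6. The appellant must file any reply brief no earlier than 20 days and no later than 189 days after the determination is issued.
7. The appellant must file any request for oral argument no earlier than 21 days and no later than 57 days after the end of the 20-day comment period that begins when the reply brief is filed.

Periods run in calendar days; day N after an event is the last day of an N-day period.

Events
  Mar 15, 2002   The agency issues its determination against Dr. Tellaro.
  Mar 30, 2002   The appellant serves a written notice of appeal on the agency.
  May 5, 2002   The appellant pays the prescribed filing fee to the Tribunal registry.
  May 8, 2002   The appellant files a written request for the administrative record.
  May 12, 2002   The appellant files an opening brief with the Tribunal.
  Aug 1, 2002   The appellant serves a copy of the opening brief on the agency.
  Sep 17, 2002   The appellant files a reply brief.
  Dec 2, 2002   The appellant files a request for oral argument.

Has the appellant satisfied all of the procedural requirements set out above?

Step 1: 30 days after Mar 15, 2002 (when the determination is issued) is Apr 14, 2002; completed Mar 30, 2002, before the deadline.
Step 2: the earliest permitted date is 30 days after Mar 30, 2002 (when the notice of appeal is served), i.e. Apr 29, 2002; done May 5, 2002, after the minimum wait.
Step 3: 53 days after May 5, 2002 (when the filing fee is paid) is Jun 27, 2002; done May 8, 2002 — timely.
Step 4: 30 days after May 8, 2002 (when the record is requested) is Jun 7, 2002; May 12, 2002 is within that limit.
Step 5: 77 days after May 12, 2002 (when the opening brief is filed) is Jul 28, 2002; Aug 1, 2002 misses that deadline by 4 days.
The analysis stops there.

No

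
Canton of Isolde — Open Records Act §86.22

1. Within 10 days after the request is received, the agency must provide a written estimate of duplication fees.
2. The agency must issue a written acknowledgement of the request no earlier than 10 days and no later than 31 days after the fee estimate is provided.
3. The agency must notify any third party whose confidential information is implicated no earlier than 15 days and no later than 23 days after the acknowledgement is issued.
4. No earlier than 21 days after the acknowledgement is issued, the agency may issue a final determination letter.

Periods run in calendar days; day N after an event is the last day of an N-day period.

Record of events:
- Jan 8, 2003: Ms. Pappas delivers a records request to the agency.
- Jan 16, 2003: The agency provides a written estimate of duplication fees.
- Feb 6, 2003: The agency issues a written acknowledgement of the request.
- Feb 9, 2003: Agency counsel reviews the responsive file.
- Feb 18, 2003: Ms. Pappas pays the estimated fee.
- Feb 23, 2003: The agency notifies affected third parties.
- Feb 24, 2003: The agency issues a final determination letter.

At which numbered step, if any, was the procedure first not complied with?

Step 1 — counting 10 days from Jan 8, 2003 (when the request is received) gives a deadline of Jan 18, 2003; completed Jan 16, 2003, before the deadline.
Step 2 — 10 and 31 days from Jan 16, 2003 (when the fee estimate is provided) are Jan 26, 2003 and Feb 16, 2003 respectively; done Feb 6, 2003, which is between those dates.
Step 3 — 15 and 23 days from Feb 6, 2003 (when the acknowledgement is issued) are Feb 21, 2003 and Mar 1, 2003 respectively; done Feb 23, 2003, which is between those dates.
Step 4 — must wait 21 days from Feb 6, 2003 (when the acknowledgement is issued), so not before Feb 27, 2003; done Feb 24, 2003 — 3 days too early.
The analysis stops there.

Step 4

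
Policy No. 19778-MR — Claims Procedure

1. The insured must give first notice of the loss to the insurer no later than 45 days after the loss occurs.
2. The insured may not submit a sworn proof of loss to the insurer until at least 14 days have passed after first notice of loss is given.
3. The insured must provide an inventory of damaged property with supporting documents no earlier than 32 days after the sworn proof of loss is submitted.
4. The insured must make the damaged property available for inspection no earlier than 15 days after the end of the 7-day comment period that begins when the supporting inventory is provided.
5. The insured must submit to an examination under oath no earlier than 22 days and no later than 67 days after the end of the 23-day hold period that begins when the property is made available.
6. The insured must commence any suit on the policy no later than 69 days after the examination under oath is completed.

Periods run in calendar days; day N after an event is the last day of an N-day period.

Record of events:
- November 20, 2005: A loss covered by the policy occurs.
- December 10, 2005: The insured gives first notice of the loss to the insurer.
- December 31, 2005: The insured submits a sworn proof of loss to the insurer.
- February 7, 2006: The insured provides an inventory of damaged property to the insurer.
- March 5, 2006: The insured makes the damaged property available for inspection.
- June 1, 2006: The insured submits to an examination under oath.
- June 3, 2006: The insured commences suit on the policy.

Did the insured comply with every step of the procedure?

Step 1 — counting 45 days from November 20, 2005 (when the loss occurs) gives a deadline of January 4, 2006; done December 10, 2005 — timely.
Step 2 — must wait 14 days from December 10, 2005 (when first notice of loss is given), so not before December 24, 2005; done December 31, 2005 — permitted.
Step 3 — must wait 32 days from December 31, 2005 (when the sworn proof of loss is submitted), so not before February 1, 2006; February 7, 2006 is on or after that date.
Step 4 — must wait 15 days from February 14, 2006 (end of the 7-day comment period, which began when the supporting inventory is provided on February 7, 2006), so not before March 1, 2006; done March 5, 2006, after the minimum wait.
Step 5 — 22 and 67 days from March 28, 2006 (end of the 23-day hold period, which began when the property is made available on March 5, 2006) are April 19, 2006 and June 3, 2006 respectively; June 1, 2006 falls inside that range.
Step 6 — counting 69 days from June 1, 2006 (when the examination under oath is completed) gives a deadline of August 9, 2006; done June 3, 2006 — timely.

Yes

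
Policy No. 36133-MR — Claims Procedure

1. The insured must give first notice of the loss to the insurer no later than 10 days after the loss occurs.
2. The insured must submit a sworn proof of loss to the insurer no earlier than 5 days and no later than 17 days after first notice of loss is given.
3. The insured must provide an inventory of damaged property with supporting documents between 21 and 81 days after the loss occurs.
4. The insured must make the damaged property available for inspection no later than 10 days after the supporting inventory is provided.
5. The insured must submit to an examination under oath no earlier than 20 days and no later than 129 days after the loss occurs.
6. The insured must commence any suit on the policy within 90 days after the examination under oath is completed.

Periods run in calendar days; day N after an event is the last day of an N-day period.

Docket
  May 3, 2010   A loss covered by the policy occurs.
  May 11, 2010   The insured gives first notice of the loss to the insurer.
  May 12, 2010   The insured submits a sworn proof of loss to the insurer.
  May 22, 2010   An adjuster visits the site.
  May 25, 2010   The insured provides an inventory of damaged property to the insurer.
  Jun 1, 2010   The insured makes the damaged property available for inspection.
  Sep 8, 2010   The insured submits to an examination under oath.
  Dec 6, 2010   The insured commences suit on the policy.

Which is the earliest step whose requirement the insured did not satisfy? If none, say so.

Step 2

Step 1 — counting 10 days from May 3, 2010 (when the loss occurs) gives a deadline of May 13, 2010; done May 11, 2010 — timely.
Step 2 — 5 and 17 days from May 11, 2010 (when first notice of loss is given) are May 16, 2010 and May 28, 2010 respectively; May 12, 2010 is 4 days too early.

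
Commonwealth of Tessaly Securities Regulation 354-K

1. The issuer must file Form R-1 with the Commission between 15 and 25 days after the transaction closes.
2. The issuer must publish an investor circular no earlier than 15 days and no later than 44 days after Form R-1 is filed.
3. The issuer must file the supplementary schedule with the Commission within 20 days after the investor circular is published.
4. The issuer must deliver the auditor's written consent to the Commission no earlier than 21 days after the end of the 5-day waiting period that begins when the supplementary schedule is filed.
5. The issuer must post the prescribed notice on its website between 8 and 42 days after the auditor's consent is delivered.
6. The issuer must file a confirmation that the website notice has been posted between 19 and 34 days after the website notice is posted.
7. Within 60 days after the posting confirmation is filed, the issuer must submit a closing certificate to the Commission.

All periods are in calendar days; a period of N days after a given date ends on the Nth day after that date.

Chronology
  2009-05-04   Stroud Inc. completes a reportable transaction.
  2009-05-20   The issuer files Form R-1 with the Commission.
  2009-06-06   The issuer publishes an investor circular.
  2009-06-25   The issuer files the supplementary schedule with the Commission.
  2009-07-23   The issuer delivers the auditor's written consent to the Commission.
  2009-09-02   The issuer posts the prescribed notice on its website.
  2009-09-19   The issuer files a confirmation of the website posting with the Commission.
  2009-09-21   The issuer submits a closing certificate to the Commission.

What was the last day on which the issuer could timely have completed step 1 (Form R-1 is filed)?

2009-05-29

Step 1 runs from 2009-05-04, when the transaction closes. The window is 15–25 days after 2009-05-04; it closes on 2009-05-29.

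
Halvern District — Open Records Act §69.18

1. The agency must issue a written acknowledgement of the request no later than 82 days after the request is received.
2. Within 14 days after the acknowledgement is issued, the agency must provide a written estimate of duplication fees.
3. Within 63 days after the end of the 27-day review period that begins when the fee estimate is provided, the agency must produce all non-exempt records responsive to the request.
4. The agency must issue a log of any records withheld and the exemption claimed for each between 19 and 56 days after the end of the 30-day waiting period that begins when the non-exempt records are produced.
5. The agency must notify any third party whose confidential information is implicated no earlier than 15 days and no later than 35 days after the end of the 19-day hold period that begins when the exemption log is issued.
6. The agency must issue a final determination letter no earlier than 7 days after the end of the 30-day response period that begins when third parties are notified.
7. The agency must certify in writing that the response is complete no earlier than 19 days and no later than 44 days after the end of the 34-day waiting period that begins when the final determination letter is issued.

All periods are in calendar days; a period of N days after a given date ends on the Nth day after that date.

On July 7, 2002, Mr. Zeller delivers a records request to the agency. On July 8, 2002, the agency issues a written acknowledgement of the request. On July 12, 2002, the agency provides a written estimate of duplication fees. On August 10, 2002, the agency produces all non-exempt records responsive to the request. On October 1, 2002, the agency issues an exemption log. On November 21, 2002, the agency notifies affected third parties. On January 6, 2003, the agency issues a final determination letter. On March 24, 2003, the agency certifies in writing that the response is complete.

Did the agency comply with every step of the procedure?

Step 1: 82 days after July 7, 2002 (when the request is received) is September 27, 2002; done July 8, 2002 — timely.
Step 2: 14 days after July 8, 2002 (when the acknowledgement is issued) is July 22, 2002; July 12, 2002 is within that limit.
Step 3: 63 days after August 8, 2002 (end of the 27-day review period, which began when the fee estimate is provided on July 12, 2002) is October 10, 2002; completed August 10, 2002, before the deadline.
Step 4: the window is 19–56 days after September 9, 2002 (end of the 30-day waiting period, which began when the non-exempt records are produced on August 10, 2002), so September 28, 2002 through November 4, 2002; done October 1, 2002, which is between those dates.
Step 5: the window is 15–35 days after October 20, 2002 (end of the 19-day hold period, which began when the exemption log is issued on October 1, 2002), so November 4, 2002 through November 24, 2002; done November 21, 2002, which is between those dates.
Step 6: the earliest permitted date is 7 days after December 21, 2002 (end of the 30-day response period, which began when third parties are notified on November 21, 2002), i.e. December 28, 2002; done January 6, 2003, after the minimum wait.
Step 7: the window is 19–44 days after February 9, 2003 (end of the 34-day waiting period, which began when the final determination letter is issued on January 6, 2003), so February 28, 2003 through March 25, 2003; done March 24, 2003, which is between those dates.

Yes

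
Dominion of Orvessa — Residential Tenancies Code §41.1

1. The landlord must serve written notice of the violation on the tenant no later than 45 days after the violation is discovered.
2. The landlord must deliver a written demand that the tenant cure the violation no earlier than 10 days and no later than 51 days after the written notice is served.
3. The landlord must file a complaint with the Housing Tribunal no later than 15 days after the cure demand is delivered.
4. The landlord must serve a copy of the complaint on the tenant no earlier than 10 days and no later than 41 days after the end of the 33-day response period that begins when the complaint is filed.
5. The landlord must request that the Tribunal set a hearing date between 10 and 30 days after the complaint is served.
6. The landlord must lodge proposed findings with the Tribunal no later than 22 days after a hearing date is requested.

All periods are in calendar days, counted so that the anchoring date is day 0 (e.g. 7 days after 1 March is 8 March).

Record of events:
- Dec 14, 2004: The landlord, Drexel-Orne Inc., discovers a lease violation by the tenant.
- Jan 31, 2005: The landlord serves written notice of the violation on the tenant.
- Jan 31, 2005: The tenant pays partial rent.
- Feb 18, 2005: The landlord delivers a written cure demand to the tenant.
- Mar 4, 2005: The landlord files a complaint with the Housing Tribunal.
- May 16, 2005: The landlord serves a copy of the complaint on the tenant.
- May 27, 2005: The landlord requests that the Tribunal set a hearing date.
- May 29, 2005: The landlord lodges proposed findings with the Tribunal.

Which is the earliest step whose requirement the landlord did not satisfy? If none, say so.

Step 1

Step 1: 45 days after Dec 14, 2004 (when the violation is discovered) is Jan 28, 2005; Jan 31, 2005 misses that deadline by 3 days.
That is the first point of non-compliance.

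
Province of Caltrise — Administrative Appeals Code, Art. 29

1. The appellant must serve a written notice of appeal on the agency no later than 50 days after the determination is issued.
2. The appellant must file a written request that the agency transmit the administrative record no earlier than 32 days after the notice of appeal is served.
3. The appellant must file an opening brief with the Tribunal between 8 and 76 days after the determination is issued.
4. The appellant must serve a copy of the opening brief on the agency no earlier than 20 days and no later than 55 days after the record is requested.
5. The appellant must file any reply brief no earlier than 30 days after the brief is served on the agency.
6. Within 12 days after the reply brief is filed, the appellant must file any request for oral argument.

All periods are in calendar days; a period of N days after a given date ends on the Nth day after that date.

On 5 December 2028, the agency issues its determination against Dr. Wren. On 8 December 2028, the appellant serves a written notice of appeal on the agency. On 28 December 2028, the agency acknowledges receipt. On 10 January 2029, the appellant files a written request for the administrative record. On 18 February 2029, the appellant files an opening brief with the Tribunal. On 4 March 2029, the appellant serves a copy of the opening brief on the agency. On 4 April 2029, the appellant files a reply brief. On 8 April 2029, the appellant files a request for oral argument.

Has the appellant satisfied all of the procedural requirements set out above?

Yes

(1) due by 5 December 2028 + 50 days = 24 January 2029; 8 December 2028 is within that limit.
(2) permitted from 8 December 2028 + 32 days = 9 January 2029 onward; 10 January 2029 is on or after that date.
(3) the permitted window runs from 5 December 2028 + 8 = 13 December 2028 to 5 December 2028 + 76 = 19 February 2029; done 18 February 2029, which is between those dates.
(4) the permitted window runs from 10 January 2029 + 20 = 30 January 2029 to 10 January 2029 + 55 = 6 March 2029; 4 March 2029 falls inside that range.
(5) permitted from 4 March 2029 + 30 days = 3 April 2029 onward; done 4 April 2029, after the minimum wait.
(6) due by 4 April 2029 + 12 days = 16 April 2029; done 8 April 2029 — timely.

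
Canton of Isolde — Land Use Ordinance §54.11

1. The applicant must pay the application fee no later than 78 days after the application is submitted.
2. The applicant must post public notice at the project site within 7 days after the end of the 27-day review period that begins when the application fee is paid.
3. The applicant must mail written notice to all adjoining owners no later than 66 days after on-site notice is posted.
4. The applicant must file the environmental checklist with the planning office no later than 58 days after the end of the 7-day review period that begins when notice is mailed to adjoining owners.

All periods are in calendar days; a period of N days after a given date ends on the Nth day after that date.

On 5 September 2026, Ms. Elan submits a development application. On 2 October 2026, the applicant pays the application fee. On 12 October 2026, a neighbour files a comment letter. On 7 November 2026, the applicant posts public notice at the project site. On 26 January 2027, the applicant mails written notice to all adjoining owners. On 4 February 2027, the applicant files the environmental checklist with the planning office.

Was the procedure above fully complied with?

No

(1) due by 5 September 2026 + 78 days = 22 November 2026; 2 October 2026 is within that limit.
(2) due by 29 October 2026 + 7 days = 5 November 2026; 7 November 2026 misses that deadline by 2 days.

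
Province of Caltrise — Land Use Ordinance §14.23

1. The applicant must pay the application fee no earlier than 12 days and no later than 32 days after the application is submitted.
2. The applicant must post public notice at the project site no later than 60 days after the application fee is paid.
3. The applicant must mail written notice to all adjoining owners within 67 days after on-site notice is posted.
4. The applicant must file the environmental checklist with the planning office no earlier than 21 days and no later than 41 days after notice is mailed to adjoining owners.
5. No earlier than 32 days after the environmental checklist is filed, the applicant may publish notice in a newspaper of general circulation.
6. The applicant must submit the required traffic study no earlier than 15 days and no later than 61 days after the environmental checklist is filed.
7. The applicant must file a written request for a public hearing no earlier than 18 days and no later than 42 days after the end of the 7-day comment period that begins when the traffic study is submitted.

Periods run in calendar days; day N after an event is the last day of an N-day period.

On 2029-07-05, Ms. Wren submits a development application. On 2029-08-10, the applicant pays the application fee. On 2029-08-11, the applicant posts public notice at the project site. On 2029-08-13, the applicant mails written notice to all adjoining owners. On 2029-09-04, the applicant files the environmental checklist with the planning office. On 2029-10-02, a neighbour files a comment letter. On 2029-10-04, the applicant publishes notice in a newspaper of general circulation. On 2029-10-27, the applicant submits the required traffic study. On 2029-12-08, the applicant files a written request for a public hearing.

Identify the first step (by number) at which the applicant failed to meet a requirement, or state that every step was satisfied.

(1) the permitted window runs from 2029-07-05 + 12 = 2029-07-17 to 2029-07-05 + 32 = 2029-08-06; done 2029-08-10 — 4 days after the window closed.
The analysis stops there.

Step 1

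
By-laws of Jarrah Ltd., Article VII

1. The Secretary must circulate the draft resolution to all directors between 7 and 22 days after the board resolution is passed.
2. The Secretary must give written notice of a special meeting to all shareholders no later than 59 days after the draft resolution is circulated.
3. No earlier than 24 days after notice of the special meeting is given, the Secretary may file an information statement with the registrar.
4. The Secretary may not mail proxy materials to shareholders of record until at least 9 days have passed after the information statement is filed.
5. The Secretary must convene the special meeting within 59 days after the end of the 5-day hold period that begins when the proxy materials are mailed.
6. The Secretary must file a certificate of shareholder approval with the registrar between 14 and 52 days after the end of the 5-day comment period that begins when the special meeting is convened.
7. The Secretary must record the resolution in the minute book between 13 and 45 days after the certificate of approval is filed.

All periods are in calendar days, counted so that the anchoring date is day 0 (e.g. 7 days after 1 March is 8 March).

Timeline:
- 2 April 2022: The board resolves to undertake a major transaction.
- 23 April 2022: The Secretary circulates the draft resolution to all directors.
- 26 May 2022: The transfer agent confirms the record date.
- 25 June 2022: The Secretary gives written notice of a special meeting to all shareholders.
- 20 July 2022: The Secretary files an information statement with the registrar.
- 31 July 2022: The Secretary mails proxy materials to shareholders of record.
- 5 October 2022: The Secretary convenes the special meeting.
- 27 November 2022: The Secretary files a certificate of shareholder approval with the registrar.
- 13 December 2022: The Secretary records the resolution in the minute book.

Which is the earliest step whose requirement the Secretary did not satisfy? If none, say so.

Step 1 — 7 and 22 days from 2 April 2022 (when the board resolution is passed) are 9 April 2022 and 24 April 2022 respectively; 23 April 2022 falls inside that range.
Step 2 — counting 59 days from 23 April 2022 (when the draft resolution is circulated) gives a deadline of 21 June 2022; 25 June 2022 misses that deadline by 4 days.
The analysis stops there.

Step 2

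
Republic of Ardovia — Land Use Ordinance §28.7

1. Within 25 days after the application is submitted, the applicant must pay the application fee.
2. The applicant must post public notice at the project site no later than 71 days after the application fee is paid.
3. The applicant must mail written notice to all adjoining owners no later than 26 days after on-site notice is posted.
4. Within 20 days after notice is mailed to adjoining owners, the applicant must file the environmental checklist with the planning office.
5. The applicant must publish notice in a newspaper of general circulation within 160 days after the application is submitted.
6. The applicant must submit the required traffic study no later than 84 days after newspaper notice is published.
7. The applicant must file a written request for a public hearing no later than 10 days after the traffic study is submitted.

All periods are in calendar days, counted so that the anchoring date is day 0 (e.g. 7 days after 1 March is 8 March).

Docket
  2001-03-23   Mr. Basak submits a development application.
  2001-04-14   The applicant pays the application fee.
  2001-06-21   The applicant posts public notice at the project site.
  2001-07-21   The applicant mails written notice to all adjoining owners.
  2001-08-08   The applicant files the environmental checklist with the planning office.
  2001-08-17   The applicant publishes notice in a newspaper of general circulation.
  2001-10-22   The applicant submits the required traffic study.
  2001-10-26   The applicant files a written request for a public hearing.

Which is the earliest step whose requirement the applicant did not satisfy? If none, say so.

Step 1: 25 days after 2001-03-23 (when the application is submitted) is 2001-04-17; done 2001-04-14 — timely.
Step 2: 71 days after 2001-04-14 (when the application fee is paid) is 2001-06-24; done 2001-06-21 — timely.
Step 3: 26 days after 2001-06-21 (when on-site notice is posted) is 2001-07-17; done 2001-07-21 — 4 days late.
No need to go further; step 3 was not satisfied.

Step 3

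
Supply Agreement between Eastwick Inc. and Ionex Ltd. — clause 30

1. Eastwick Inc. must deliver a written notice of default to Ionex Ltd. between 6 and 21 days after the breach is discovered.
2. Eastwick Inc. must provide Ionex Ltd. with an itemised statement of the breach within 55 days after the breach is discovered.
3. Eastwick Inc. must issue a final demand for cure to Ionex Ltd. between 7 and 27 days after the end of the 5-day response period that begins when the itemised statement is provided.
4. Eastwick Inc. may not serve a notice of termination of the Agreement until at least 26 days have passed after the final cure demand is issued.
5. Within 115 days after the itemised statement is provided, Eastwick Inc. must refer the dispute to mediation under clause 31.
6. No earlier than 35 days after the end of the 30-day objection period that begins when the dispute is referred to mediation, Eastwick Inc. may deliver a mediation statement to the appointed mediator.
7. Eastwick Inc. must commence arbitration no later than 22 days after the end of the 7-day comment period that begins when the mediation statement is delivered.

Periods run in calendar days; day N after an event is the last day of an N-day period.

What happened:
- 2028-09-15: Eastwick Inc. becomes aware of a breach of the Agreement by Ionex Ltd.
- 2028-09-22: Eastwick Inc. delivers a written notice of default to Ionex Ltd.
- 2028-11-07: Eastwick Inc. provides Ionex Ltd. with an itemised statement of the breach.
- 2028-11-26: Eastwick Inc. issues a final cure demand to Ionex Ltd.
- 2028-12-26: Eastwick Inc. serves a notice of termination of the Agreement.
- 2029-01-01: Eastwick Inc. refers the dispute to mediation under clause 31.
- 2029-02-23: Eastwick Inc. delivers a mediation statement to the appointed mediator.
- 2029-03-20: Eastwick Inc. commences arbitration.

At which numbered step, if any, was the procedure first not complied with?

Step 1 — 6 and 21 days from 2028-09-15 (when the breach is discovered) are 2028-09-21 and 2028-10-06 respectively; done 2028-09-22, which is between those dates.
Step 2 — counting 55 days from 2028-09-15 (when the breach is discovered) gives a deadline of 2028-11-09; completed 2028-11-07, before the deadline.
Step 3 — 7 and 27 days from 2028-11-12 (end of the 5-day response period, which began when the itemised statement is provided on 2028-11-07) are 2028-11-19 and 2028-12-09 respectively; done 2028-11-26, which is between those dates.
Step 4 — must wait 26 days from 2028-11-26 (when the final cure demand is issued), so not before 2028-12-22; done 2028-12-26 — permitted.
Step 5 — counting 115 days from 2028-11-07 (when the itemised statement is provided) gives a deadline of 2029-03-02; 2029-01-01 is within that limit.
Step 6 — must wait 35 days from 2029-01-31 (end of the 30-day objection period, which began when the dispute is referred to mediation on 2029-01-01), so not before 2029-03-07; done 2029-02-23 — 12 days too early.
The analysis stops there.

Step 6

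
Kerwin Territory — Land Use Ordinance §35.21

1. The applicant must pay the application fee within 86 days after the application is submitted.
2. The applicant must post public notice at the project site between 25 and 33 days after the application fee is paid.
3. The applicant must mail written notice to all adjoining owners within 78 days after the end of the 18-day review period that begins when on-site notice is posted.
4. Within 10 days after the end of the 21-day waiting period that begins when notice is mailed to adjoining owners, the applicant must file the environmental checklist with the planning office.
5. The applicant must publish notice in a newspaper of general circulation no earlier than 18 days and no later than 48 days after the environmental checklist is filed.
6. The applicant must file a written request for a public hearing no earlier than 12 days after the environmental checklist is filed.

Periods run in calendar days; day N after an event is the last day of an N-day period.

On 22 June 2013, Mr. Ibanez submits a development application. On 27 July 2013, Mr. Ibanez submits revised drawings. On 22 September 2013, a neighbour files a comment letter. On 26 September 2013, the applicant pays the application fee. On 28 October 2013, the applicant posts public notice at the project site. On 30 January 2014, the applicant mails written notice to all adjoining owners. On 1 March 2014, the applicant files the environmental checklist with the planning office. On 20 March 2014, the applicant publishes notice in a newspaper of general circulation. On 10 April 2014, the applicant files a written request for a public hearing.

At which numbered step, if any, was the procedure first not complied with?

Step 1

(1) due by 22 June 2013 + 86 days = 16 September 2013; 26 September 2013 misses that deadline by 10 days.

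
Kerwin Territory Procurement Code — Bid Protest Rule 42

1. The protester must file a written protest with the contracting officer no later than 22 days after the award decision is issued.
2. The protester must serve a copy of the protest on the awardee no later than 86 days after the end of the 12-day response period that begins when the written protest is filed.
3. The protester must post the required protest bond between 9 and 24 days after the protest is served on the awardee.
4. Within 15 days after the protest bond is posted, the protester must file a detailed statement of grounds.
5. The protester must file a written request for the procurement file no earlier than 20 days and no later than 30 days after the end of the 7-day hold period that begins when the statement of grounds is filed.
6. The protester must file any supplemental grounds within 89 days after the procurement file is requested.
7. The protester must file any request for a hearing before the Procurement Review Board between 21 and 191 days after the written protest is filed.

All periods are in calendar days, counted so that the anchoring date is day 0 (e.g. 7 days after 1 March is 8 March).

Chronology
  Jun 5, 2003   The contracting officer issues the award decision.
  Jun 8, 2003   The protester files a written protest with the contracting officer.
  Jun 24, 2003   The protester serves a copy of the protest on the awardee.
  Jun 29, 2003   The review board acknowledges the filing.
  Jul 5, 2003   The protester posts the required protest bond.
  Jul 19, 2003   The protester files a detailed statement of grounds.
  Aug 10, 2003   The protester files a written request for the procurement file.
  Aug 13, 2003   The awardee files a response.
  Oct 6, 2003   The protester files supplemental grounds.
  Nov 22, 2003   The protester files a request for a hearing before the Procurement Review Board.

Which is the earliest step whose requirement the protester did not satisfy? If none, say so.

Step 1 — counting 22 days from Jun 5, 2003 (when the award decision is issued) gives a deadline of Jun 27, 2003; completed Jun 8, 2003, before the deadline.
Step 2 — counting 86 days from Jun 20, 2003 (end of the 12-day response period, which began when the written protest is filed on Jun 8, 2003) gives a deadline of Sep 14, 2003; Jun 24, 2003 is within that limit.
Step 3 — 9 and 24 days from Jun 24, 2003 (when the protest is served on the awardee) are Jul 3, 2003 and Jul 18, 2003 respectively; done Jul 5, 2003 — within the window.
Step 4 — counting 15 days from Jul 5, 2003 (when the protest bond is posted) gives a deadline of Jul 20, 2003; completed Jul 19, 2003, before the deadline.
Step 5 — 20 and 30 days from Jul 26, 2003 (end of the 7-day hold period, which began when the statement of grounds is filed on Jul 19, 2003) are Aug 15, 2003 and Aug 25, 2003 respectively; done Aug 10, 2003 — 5 days before the window opened.

Step 5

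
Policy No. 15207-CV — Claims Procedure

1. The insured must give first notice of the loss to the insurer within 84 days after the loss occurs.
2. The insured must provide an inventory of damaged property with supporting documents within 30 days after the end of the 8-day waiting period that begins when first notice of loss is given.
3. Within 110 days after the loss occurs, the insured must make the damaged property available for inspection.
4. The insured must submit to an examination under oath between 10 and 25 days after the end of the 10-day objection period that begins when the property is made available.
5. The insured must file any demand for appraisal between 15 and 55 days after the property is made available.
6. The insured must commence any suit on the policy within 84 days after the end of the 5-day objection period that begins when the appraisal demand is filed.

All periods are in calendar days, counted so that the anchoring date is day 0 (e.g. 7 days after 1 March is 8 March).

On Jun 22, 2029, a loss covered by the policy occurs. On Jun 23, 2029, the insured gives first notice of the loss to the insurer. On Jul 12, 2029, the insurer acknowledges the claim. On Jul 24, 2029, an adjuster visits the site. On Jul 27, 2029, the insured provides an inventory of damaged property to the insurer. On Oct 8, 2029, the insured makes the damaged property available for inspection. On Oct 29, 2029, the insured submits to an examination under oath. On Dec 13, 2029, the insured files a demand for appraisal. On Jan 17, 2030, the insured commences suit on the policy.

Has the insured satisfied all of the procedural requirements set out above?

(1) due by Jun 22, 2029 + 84 days = Sep 14, 2029; Jun 23, 2029 is within that limit.
(2) due by Jul 1, 2029 + 30 days = Jul 31, 2029; done Jul 27, 2029 — timely.
(3) due by Jun 22, 2029 + 110 days = Oct 10, 2029; Oct 8, 2029 is within that limit.
(4) the permitted window runs from Oct 18, 2029 + 10 = Oct 28, 2029 to Oct 18, 2029 + 25 = Nov 12, 2029; done Oct 29, 2029, which is between those dates.
(5) the permitted window runs from Oct 8, 2029 + 15 = Oct 23, 2029 to Oct 8, 2029 + 55 = Dec 2, 2029; done Dec 13, 2029 — 11 days after the window closed.

No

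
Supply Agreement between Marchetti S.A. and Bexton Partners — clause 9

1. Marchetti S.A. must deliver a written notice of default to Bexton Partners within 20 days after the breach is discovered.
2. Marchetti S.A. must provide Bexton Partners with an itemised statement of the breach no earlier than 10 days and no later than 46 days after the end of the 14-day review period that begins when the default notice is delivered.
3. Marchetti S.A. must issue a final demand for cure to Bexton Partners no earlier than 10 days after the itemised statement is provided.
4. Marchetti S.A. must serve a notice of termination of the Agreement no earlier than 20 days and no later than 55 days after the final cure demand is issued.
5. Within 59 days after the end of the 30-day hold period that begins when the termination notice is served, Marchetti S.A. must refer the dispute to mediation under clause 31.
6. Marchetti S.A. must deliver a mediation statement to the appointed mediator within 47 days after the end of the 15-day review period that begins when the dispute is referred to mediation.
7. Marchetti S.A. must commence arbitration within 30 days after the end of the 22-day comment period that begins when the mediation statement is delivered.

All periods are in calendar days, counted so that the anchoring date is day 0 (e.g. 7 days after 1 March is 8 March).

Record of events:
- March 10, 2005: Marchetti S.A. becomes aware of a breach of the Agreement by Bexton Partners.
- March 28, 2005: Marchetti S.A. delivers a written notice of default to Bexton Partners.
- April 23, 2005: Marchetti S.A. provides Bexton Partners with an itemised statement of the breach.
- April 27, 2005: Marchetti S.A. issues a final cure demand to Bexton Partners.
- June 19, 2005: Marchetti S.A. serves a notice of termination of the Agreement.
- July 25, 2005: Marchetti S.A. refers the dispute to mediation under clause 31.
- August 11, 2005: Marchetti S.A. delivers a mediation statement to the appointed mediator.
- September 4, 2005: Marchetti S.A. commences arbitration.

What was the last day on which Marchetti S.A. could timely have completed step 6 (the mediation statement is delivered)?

The dispute is referred to mediation on July 25, 2005; the 15-day review period therefore ends August 9, 2005, and step 6 runs from that date. 47 days after August 9, 2005 is September 25, 2005.

September 25, 2005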